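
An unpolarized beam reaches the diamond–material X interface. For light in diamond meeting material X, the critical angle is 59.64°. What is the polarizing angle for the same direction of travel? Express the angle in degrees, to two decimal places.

θ_B ≈ 40.79°

sin θ_c = n₂/n₁, so n₂/n₁ = sin 59.64° = 0.8629.
Brewster: tan θ_B = n₂/n₁ = 0.8629.
θ_B = arctan(0.8629) = 40.79°.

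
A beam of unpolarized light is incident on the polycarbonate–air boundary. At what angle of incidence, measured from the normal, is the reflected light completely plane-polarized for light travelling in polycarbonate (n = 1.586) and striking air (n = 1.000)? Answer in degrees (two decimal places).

tan θ_B = n₂/n₁ = 1.000/1.586 = 0.6305.
θ_B = arctan(0.6305) = 32.23°.

θ_B ≈ 32.23°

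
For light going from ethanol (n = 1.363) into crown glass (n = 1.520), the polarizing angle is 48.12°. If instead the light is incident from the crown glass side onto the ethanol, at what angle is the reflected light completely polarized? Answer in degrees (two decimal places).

Reversing the direction swaps n₁ and n₂, so tan θ_B' = 1/tan θ_B and θ_B' = 90° − θ_B.
Hence θ_B' = 90° − 48.12° = 41.88°.

θ_B' ≈ 41.88°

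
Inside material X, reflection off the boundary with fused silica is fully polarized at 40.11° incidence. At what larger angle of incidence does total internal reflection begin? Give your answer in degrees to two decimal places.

θ_c ≈ 57.39°

n₂/n₁ = tan 40.11° = 0.8424; the critical angle satisfies sin θ_c = n₂/n₁.
θ_c = arcsin(0.8424) = 57.39°.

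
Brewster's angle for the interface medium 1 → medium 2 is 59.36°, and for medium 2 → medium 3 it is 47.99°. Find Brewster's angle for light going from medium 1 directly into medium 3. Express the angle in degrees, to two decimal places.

θ_B ≈ 61.92°

Each Brewster angle gives a ratio: n₂/n₁ = tan 59.36° = 1.6882, n₃/n₂ = tan 47.99° = 1.1102.
Multiplying, n₃/n₁ = 1.6882 × 1.1102 = 1.8743, and θ_B(1→3) = arctan 1.8743 = 61.92°.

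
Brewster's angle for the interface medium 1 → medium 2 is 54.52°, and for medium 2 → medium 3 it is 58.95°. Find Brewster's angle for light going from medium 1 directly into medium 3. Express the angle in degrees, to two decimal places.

θ_B ≈ 66.77°

Each Brewster angle gives a ratio: n₂/n₁ = tan 54.52° = 1.4030, n₃/n₂ = tan 58.95° = 1.6610.
So n₃/n₁ = (n₂/n₁)(n₃/n₂) = 1.4030 × 1.6610 = 2.3303.
θ_B(1→3) = arctan(2.3303) = 66.77°.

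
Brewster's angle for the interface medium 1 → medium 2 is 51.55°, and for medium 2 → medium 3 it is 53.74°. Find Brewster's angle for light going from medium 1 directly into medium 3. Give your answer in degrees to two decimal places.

Each Brewster angle gives a ratio: n₂/n₁ = tan 51.55° = 1.2594, n₃/n₂ = tan 53.74° = 1.3633.
Multiplying, n₃/n₁ = 1.2594 × 1.3633 = 1.7170, and θ_B(1→3) = arctan 1.7170 = 59.78°.

θ_B ≈ 59.78°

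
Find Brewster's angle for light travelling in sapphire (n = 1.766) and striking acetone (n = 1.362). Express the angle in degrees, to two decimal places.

The reflected p-component vanishes when tan θ_B = n₂/n₁.
Here n₂/n₁ = 1.362/1.766 = 0.7712, and Brewster's law gives tan θ_B = n₂/n₁. Taking the arctangent, θ_B = 37.64°.

θ_B ≈ 37.64°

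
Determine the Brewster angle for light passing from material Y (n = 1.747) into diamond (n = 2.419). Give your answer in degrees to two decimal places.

The reflected p-component vanishes when tan θ_B = n₂/n₁.
Here n₂/n₁ = 2.419/1.747 = 1.3847, and Brewster's law gives tan θ_B = n₂/n₁.
So θ_B = arctan 1.3847 = 54.16°.

θ_B ≈ 54.16°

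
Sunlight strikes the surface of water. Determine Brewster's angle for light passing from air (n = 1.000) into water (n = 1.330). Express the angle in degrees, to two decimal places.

tan θ_B = n₂/n₁ = 1.330/1.000 = 1.3300.
θ_B = arctan(1.3300) = 53.06°.

θ_B ≈ 53.06°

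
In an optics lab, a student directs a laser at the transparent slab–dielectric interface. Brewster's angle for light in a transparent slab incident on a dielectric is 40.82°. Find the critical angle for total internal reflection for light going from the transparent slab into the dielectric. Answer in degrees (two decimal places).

n₂/n₁ = tan 40.82° = 0.8638; the critical angle satisfies sin θ_c = n₂/n₁.
θ_c = arcsin(0.8638) = 59.74°.

θ_c ≈ 59.74°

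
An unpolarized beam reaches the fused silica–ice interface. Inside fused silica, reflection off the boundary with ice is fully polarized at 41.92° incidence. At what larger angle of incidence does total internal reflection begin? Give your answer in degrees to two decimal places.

θ_c ≈ 63.88°

tan θ_B = n₂/n₁ = tan 41.92° = 0.8979.
Total internal reflection: sin θ_c = n₂/n₁ = 0.8979.
θ_c = arcsin(0.8979) = 63.88°.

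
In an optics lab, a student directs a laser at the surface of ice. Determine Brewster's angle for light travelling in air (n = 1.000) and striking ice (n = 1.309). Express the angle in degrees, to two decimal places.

At Brewster's angle the reflected and refracted rays are perpendicular, which with Snell's law gives tan θ_B = n₂/n₁.
Brewster's condition: tan θ_B = n₂/n₁ = 1.309/1.000 = 1.3090.
θ_B = arctan(1.3090) = 52.62°.

θ_B ≈ 52.62°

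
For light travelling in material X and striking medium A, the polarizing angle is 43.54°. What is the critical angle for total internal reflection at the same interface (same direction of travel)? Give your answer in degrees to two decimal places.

From Brewster, n₂/n₁ = tan θ_B = tan 43.54° = 0.9503.
Then sin θ_c = n₂/n₁ = 0.9503, so θ_c = arcsin 0.9503 = 71.86°.

θ_c ≈ 71.86°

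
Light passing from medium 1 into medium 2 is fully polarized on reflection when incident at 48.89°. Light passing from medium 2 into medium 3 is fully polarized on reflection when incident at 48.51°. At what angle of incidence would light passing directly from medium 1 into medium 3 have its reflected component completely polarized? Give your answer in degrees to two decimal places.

n₂/n₁ = tan 48.89° = 1.1459 and n₃/n₂ = tan 48.51° = 1.1307.
So n₃/n₁ = (n₂/n₁)(n₃/n₂) = 1.1459 × 1.1307 = 1.2957.
θ_B(1→3) = arctan(1.2957) = 52.34°.

θ_B ≈ 52.34°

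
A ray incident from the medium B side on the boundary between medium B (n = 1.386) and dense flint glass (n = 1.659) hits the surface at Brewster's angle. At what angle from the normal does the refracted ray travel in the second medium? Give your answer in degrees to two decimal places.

θ_t ≈ 39.88°

θ_B = arctan(n₂/n₁) = arctan(1.659/1.386) = 50.12°.
The refracted ray is perpendicular to the reflected ray, so θ_t = 90° − θ_B = 39.88°.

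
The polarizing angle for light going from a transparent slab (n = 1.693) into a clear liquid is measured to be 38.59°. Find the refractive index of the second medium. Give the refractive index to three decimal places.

n ≈ 1.351

At the polarizing angle, tan θ_B = n₂/n₁ with n₁ on the incident side (a transparent slab) and n₂ on the transmitted side (a clear liquid).
n₂ = n₁ tan θ_B = 1.693 × tan 38.59° = 1.351.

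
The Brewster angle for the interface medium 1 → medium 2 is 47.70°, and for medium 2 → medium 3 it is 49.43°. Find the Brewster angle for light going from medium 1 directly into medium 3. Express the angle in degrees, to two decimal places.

n₂/n₁ = tan 47.70° = 1.0990 and n₃/n₂ = tan 49.43° = 1.1680.
Multiplying, n₃/n₁ = 1.0990 × 1.1680 = 1.2836, and θ_B(1→3) = arctan 1.2836 = 52.08°.

θ_B ≈ 52.08°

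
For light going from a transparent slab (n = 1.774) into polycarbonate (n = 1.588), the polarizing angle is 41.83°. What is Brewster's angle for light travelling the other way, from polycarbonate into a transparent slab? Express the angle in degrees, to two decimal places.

tan θ_B' = n₁/n₂ = 1/tan θ_B, so θ_B' = 90° − θ_B.
θ_B' = 90° − 41.83° = 48.17°.

θ_B' ≈ 48.17°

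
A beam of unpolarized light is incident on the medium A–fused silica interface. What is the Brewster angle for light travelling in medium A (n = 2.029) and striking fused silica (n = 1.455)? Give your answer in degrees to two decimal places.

At Brewster's angle the reflected and refracted rays are perpendicular, which with Snell's law gives tan θ_B = n₂/n₁.
tan θ_B = n₂/n₁ = 1.455/2.029 = 0.7171.
So θ_B = arctan 0.7171 = 35.64°.

θ_B ≈ 35.64°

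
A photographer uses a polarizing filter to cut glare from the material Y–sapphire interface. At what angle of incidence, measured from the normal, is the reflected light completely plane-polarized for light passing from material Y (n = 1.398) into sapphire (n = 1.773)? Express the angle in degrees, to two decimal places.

θ_B ≈ 51.74°

At Brewster's angle the reflected and refracted rays are perpendicular, which with Snell's law gives tan θ_B = n₂/n₁.
tan θ_B = n₂/n₁ = 1.773/1.398 = 1.2682. Taking the arctangent, θ_B = 51.74°.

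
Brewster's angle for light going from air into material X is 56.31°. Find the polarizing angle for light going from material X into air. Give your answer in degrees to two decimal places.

Reversing the direction swaps n₁ and n₂, so tan θ_B' = 1/tan θ_B and θ_B' = 90° − θ_B.
Hence θ_B' = 90° − 56.31° = 33.69°.

θ_B' ≈ 33.69°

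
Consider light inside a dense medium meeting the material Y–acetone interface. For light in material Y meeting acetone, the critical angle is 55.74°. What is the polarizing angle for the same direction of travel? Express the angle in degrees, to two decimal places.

θ_B ≈ 39.57°

At the critical angle sin θ_c = n₂/n₁, giving n₂/n₁ = sin 55.74° = 0.8265.
Then tan θ_B = n₂/n₁ = 0.8265, so θ_B = arctan 0.8265 = 39.57°.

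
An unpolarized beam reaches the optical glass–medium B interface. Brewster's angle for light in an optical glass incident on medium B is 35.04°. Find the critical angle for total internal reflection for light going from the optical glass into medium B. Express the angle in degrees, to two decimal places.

θ_c ≈ 44.53°

tan θ_B = n₂/n₁ = tan 35.04° = 0.7012.
Total internal reflection: sin θ_c = n₂/n₁ = 0.7012.
θ_c = arcsin(0.7012) = 44.53°.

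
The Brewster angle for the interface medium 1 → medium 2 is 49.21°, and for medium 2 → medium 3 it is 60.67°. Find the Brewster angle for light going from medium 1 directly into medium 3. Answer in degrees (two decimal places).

n₂/n₁ = tan 49.21° = 1.1589 and n₃/n₂ = tan 60.67° = 1.7798.
n₃/n₁ = 2.0626. Then tan θ_B(1→3) = n₃/n₁, so θ_B(1→3) = arctan(2.0626) = 64.14°.

θ_B ≈ 64.14°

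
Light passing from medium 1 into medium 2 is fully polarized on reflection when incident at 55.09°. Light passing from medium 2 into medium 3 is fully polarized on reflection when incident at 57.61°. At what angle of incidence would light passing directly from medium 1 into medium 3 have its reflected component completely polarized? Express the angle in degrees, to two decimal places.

tan θ_B(1→2) = n₂/n₁ = tan 55.09° = 1.4329.
tan θ_B(2→3) = n₃/n₂ = tan 57.61° = 1.5764.
n₃/n₁ = 2.2588. Then tan θ_B(1→3) = n₃/n₁, so θ_B(1→3) = arctan(2.2588) = 66.12°.

θ_B ≈ 66.12°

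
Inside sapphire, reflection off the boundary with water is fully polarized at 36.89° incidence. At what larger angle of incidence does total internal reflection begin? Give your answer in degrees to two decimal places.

tan θ_B = n₂/n₁ = tan 36.89° = 0.7505.
Total internal reflection: sin θ_c = n₂/n₁ = 0.7505.
θ_c = arcsin(0.7505) = 48.64°.

θ_c ≈ 48.64°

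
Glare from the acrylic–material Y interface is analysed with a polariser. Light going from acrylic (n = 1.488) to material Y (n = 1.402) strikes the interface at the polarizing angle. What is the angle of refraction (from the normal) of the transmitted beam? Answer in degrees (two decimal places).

First find Brewster's angle: tan θ_B = 1.402/1.488 = 0.9422, giving θ_B = 43.30°.
Since θ_B + θ_t = 90° at Brewster incidence, θ_t = 90° − 43.30° = 46.70°.

θ_t ≈ 46.70°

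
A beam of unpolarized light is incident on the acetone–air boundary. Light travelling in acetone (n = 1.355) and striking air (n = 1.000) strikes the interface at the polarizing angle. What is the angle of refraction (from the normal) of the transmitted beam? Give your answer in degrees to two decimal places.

θ_t ≈ 53.57°

First find Brewster's angle: tan θ_B = 1.000/1.355 = 0.7380, giving θ_B = 36.43°.
Since θ_B + θ_t = 90° at Brewster incidence, θ_t = 90° − 36.43° = 53.57°.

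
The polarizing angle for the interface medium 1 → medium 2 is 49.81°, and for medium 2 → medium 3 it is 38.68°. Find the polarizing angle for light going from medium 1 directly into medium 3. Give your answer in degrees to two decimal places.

θ_B ≈ 43.46°

n₂/n₁ = tan 49.81° = 1.1838 and n₃/n₂ = tan 38.68° = 0.8006.
n₃/n₁ = 0.9477. Then tan θ_B(1→3) = n₃/n₁, so θ_B(1→3) = arctan(0.9477) = 43.46°.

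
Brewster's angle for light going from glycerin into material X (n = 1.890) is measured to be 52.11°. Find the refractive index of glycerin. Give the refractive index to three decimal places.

Full polarization of the reflected beam means tan θ_B = n₂/n₁, where n₁ is the incident medium (glycerin).
n₁ = n₂ / tan θ_B = 1.890 / tan 52.11° = 1.471.

n ≈ 1.471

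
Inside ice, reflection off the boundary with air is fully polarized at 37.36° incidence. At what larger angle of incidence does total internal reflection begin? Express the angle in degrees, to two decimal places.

θ_c ≈ 49.77°

tan θ_B = n₂/n₁ = tan 37.36° = 0.7635.
Total internal reflection: sin θ_c = n₂/n₁ = 0.7635.
θ_c = arcsin(0.7635) = 49.77°.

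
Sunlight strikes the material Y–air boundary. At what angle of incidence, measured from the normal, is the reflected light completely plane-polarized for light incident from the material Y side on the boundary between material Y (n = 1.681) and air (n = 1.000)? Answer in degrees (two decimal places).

θ_B ≈ 30.75°

tan θ_B = n₂/n₁ = 1.000/1.681 = 0.5949.
So θ_B = arctan 0.5949 = 30.75°.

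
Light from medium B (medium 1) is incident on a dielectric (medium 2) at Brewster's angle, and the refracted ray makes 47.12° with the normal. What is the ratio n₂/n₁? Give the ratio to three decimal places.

θ_B + θ_t = 90°, so θ_B = 90° − 47.12° = 42.88°.
tan θ_B = n₂/n₁, so n₂/n₁ = tan 42.88° = 0.929.

n₂/n₁ ≈ 0.929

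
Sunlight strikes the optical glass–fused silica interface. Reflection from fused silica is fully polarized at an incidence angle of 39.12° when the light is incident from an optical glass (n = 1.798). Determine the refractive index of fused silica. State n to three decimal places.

n ≈ 1.462

Brewster's law: tan θ_B = n₂/n₁ (light incident in an optical glass, refracted into fused silica).
n₂ = n₁ tan θ_B = 1.798 × tan 39.12° = 1.462.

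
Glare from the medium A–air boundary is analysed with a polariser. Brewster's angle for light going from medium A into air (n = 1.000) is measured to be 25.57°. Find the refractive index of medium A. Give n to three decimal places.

Full polarization of the reflected beam means tan θ_B = n₂/n₁, where n₁ is the incident medium (medium A).
n₁ = n₂ / tan θ_B = 1.000 / tan 25.57° = 2.090.

n ≈ 2.090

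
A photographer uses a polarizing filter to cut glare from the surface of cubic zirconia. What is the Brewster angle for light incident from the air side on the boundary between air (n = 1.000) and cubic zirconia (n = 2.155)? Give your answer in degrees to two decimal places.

θ_B ≈ 65.11°

tan θ_B = n₂/n₁ = 2.155/1.000 = 2.1550.
θ_B = arctan(2.1550) = 65.11°.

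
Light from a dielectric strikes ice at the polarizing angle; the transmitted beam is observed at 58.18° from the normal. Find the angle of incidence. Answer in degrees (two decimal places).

Since the reflected and refracted rays are at right angles at the polarizing angle, θ_B + θ_t = 90°.
θ_B = 90° − 58.18° = 31.82°.

θ_B ≈ 31.82°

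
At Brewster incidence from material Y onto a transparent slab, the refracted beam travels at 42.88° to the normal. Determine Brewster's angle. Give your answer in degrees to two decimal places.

At Brewster's angle the reflected and refracted rays are perpendicular, so θ_B + θ_t = 90°.
So θ_B = 90° − θ_t = 90° − 42.88° = 47.12°.

θ_B ≈ 47.12°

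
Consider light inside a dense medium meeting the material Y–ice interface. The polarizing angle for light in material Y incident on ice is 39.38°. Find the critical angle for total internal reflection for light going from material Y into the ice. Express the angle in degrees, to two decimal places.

θ_c ≈ 55.17°

tan θ_B = n₂/n₁ = tan 39.38° = 0.8208.
Total internal reflection: sin θ_c = n₂/n₁ = 0.8208.
θ_c = arcsin(0.8208) = 55.17°.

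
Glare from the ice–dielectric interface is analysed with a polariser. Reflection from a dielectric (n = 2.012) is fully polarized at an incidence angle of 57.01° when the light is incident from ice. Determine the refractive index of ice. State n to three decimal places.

n ≈ 1.306

At Brewster's angle, tan θ_B = n₂/n₁ with n₁ on the incident side (ice) and n₂ on the transmitted side (a dielectric).
n₁ = n₂ / tan θ_B = 2.012 / tan 57.01° = 1.306.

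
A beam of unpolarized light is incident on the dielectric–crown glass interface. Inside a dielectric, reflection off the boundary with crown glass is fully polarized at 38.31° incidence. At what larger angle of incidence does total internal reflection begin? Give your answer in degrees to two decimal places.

θ_c ≈ 52.19°

tan θ_B = n₂/n₁ = tan 38.31° = 0.7900.
Total internal reflection: sin θ_c = n₂/n₁ = 0.7900.
θ_c = arcsin(0.7900) = 52.19°.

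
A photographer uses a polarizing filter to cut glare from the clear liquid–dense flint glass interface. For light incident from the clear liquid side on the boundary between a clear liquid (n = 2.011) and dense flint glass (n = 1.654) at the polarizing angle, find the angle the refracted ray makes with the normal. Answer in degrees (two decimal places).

tan θ_B = n₂/n₁ = 1.654/2.011 = 0.8225, so θ_B = 39.44°.
Since θ_B + θ_t = 90° at Brewster incidence, θ_t = 90° − 39.44° = 50.56°.

θ_t ≈ 50.56°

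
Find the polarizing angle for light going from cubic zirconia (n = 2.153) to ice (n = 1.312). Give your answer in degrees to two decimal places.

At Brewster's angle the reflected and refracted rays are perpendicular, which with Snell's law gives tan θ_B = n₂/n₁.
Brewster's condition: tan θ_B = n₂/n₁ = 1.312/2.153 = 0.6094. Taking the arctangent, θ_B = 31.36°.

θ_B ≈ 31.36°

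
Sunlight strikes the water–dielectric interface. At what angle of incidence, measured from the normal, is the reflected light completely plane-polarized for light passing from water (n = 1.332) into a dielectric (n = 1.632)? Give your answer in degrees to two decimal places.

tan θ_B = n₂/n₁ = 1.632/1.332 = 1.2252. Taking the arctangent, θ_B = 50.78°.

θ_B ≈ 50.78°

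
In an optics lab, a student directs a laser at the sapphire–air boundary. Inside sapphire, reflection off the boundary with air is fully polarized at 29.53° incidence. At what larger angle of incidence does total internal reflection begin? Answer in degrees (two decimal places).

From Brewster, n₂/n₁ = tan θ_B = tan 29.53° = 0.5665.
Then sin θ_c = n₂/n₁ = 0.5665, so θ_c = arcsin 0.5665 = 34.50°.

θ_c ≈ 34.50°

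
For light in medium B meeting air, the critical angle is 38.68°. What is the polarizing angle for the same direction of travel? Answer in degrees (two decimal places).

θ_B ≈ 32.00°

sin θ_c = n₂/n₁, so n₂/n₁ = sin 38.68° = 0.6250.
Brewster: tan θ_B = n₂/n₁ = 0.6250.
θ_B = arctan(0.6250) = 32.00°.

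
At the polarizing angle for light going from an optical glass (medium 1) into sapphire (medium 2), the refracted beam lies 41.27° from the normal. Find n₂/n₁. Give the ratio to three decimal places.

n₂/n₁ ≈ 1.139

At Brewster incidence θ_B = 90° − θ_t = 90° − 41.27° = 48.73°.
Then n₂/n₁ = tan θ_B = tan 48.73° = 1.139.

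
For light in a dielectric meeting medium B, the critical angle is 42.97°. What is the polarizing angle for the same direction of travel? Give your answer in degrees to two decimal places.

θ_B ≈ 34.28°

n₂/n₁ = sin θ_c = sin 42.97° = 0.6816.
tan θ_B equals the same ratio, so θ_B = arctan(0.6816) = 34.28°.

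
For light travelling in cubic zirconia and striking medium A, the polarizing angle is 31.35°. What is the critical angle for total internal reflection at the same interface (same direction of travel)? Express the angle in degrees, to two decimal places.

θ_c ≈ 37.53°

n₂/n₁ = tan 31.35° = 0.6092; the critical angle satisfies sin θ_c = n₂/n₁.
θ_c = arcsin(0.6092) = 37.53°.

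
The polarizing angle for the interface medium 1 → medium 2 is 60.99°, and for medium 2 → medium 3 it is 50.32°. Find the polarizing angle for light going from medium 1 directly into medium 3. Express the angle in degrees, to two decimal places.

Each Brewster angle gives a ratio: n₂/n₁ = tan 60.99° = 1.8033, n₃/n₂ = tan 50.32° = 1.2054.
n₃/n₁ = 2.1736. Then tan θ_B(1→3) = n₃/n₁, so θ_B(1→3) = arctan(2.1736) = 65.29°.

θ_B ≈ 65.29°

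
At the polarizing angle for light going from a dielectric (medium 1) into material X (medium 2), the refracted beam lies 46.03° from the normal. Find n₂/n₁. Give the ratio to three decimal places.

At Brewster incidence θ_B = 90° − θ_t = 90° − 46.03° = 43.97°.
tan θ_B = n₂/n₁, so n₂/n₁ = tan 43.97° = 0.965.

n₂/n₁ ≈ 0.965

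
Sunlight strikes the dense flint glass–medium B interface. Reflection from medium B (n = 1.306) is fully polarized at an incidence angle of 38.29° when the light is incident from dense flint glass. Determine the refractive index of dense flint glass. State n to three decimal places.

Brewster's law: tan θ_B = n₂/n₁ (light incident in dense flint glass, refracted into medium B).
n₁ = n₂ / tan θ_B = 1.306 / tan 38.29° = 1.654.

n ≈ 1.654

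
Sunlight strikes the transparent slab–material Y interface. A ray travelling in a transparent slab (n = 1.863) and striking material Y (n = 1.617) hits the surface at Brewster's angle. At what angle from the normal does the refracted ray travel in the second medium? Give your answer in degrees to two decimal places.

θ_t ≈ 49.04°

θ_B = arctan(n₂/n₁) = arctan(1.617/1.863) = 40.96°.
Since θ_B + θ_t = 90° at Brewster incidence, θ_t = 90° − 40.96° = 49.04°.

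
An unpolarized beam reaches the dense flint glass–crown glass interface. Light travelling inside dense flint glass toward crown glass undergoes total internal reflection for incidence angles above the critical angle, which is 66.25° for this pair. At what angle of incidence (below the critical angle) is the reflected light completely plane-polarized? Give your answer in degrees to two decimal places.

At the critical angle sin θ_c = n₂/n₁, giving n₂/n₁ = sin 66.25° = 0.9153.
Then tan θ_B = n₂/n₁ = 0.9153, so θ_B = arctan 0.9153 = 42.47°.

θ_B ≈ 42.47°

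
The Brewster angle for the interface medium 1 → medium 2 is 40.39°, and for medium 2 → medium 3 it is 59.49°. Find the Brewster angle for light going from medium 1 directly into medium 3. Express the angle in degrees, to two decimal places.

n₂/n₁ = tan 40.39° = 0.8508 and n₃/n₂ = tan 59.49° = 1.6970.
n₃/n₁ = 1.4437. Then tan θ_B(1→3) = n₃/n₁, so θ_B(1→3) = arctan(1.4437) = 55.29°.

θ_B ≈ 55.29°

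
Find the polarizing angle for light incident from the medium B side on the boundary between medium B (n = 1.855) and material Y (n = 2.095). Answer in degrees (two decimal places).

θ_B ≈ 48.48°

Brewster's condition: tan θ_B = n₂/n₁ = 2.095/1.855 = 1.1294.
θ_B = arctan(1.1294) = 48.48°.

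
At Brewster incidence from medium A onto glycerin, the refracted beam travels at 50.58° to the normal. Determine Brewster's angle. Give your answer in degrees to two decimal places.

θ_B ≈ 39.42°

At Brewster's angle the reflected and refracted rays are perpendicular, so θ_B + θ_t = 90°.
So θ_B = 90° − θ_t = 90° − 50.58° = 39.42°.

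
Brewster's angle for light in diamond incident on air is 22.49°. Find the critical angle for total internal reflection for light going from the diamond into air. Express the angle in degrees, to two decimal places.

From Brewster, n₂/n₁ = tan θ_B = tan 22.49° = 0.4140.
Then sin θ_c = n₂/n₁ = 0.4140, so θ_c = arcsin 0.4140 = 24.46°.

θ_c ≈ 24.46°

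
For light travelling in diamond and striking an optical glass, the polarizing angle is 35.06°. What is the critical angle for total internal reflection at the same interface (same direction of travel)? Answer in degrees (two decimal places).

tan θ_B = n₂/n₁ = tan 35.06° = 0.7018.
Total internal reflection: sin θ_c = n₂/n₁ = 0.7018.
θ_c = arcsin(0.7018) = 44.57°.

θ_c ≈ 44.57°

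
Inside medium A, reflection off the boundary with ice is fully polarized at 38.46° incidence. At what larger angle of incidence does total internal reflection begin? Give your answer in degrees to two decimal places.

tan θ_B = n₂/n₁ = tan 38.46° = 0.7943.
Total internal reflection: sin θ_c = n₂/n₁ = 0.7943.
θ_c = arcsin(0.7943) = 52.59°.

θ_c ≈ 52.59°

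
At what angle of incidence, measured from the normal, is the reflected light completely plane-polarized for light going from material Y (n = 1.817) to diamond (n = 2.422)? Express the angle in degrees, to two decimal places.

θ_B ≈ 53.12°

The reflected p-component vanishes when tan θ_B = n₂/n₁.
tan θ_B = n₂/n₁ = 2.422/1.817 = 1.3330. Taking the arctangent, θ_B = 53.12°.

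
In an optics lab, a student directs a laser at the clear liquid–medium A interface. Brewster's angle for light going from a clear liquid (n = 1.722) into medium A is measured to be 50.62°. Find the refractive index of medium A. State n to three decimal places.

n ≈ 2.098

Brewster's law: tan θ_B = n₂/n₁ (light incident in a clear liquid, refracted into medium A).
n₂ = n₁ tan θ_B = 1.722 × tan 50.62° = 2.098.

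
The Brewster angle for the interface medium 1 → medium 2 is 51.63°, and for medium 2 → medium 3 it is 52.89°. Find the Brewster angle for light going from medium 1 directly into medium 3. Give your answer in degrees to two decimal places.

n₂/n₁ = tan 51.63° = 1.2630 and n₃/n₂ = tan 52.89° = 1.3218.
n₃/n₁ = 1.6694. Then tan θ_B(1→3) = n₃/n₁, so θ_B(1→3) = arctan(1.6694) = 59.08°.

θ_B ≈ 59.08°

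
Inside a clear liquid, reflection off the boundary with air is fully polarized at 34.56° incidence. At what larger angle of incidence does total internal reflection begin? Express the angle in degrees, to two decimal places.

From Brewster, n₂/n₁ = tan θ_B = tan 34.56° = 0.6888.
Then sin θ_c = n₂/n₁ = 0.6888, so θ_c = arcsin 0.6888 = 43.54°.

θ_c ≈ 43.54°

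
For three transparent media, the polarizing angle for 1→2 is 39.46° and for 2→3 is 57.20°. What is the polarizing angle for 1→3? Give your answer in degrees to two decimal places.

θ_B ≈ 51.94°

n₂/n₁ = tan 39.46° = 0.8232 and n₃/n₂ = tan 57.20° = 1.5517.
So n₃/n₁ = (n₂/n₁)(n₃/n₂) = 0.8232 × 1.5517 = 1.2773.
θ_B(1→3) = arctan(1.2773) = 51.94°.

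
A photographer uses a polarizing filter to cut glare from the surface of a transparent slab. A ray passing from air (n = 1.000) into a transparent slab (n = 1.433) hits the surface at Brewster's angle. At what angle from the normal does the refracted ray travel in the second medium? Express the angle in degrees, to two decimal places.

First find Brewster's angle: tan θ_B = 1.433/1.000 = 1.4330, giving θ_B = 55.09°.
Since θ_B + θ_t = 90° at Brewster incidence, θ_t = 90° − 55.09° = 34.91°.

θ_t ≈ 34.91°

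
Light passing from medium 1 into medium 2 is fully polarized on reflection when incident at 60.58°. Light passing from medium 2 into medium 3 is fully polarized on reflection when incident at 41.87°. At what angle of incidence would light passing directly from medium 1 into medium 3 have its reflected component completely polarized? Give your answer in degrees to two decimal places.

θ_B ≈ 57.82°

n₂/n₁ = tan 60.58° = 1.7733 and n₃/n₂ = tan 41.87° = 0.8963.
Multiplying, n₃/n₁ = 1.7733 × 0.8963 = 1.5894, and θ_B(1→3) = arctan 1.5894 = 57.82°.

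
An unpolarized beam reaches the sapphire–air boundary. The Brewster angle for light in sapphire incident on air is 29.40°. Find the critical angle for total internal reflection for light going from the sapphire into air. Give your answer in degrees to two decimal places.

θ_c ≈ 34.30°

tan θ_B = n₂/n₁ = tan 29.40° = 0.5635.
Total internal reflection: sin θ_c = n₂/n₁ = 0.5635.
θ_c = arcsin(0.5635) = 34.30°.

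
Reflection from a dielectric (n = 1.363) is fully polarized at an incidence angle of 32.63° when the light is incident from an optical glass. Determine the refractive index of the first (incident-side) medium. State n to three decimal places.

n ≈ 2.129

At Brewster's angle, tan θ_B = n₂/n₁ with n₁ on the incident side (an optical glass) and n₂ on the transmitted side (a dielectric).
n₁ = n₂ / tan θ_B = 1.363 / tan 32.63° = 2.129.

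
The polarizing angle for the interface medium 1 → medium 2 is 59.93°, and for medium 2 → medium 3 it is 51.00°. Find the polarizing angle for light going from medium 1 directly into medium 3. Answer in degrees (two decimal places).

θ_B ≈ 64.88°

tan θ_B(1→2) = n₂/n₁ = tan 59.93° = 1.7272.
tan θ_B(2→3) = n₃/n₂ = tan 51.00° = 1.2349.
n₃/n₁ = 2.1329. Then tan θ_B(1→3) = n₃/n₁, so θ_B(1→3) = arctan(2.1329) = 64.88°.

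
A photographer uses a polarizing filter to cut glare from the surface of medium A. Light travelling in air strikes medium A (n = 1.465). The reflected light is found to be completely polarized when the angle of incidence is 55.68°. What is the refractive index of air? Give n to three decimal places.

n ≈ 1.000

Brewster's law: tan θ_B = n₂/n₁ (light incident in air, refracted into medium A).
n₁ = n₂ / tan θ_B = 1.465 / tan 55.68° = 1.000.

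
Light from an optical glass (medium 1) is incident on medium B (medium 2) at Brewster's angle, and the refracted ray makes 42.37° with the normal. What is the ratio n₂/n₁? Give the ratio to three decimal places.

At Brewster incidence θ_B = 90° − θ_t = 90° − 42.37° = 47.63°.
Then n₂/n₁ = tan θ_B = tan 47.63° = 1.096.

n₂/n₁ ≈ 1.096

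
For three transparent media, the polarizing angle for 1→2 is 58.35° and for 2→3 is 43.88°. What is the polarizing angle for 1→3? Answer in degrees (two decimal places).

θ_B ≈ 57.34°

tan θ_B(1→2) = n₂/n₁ = tan 58.35° = 1.6223.
tan θ_B(2→3) = n₃/n₂ = tan 43.88° = 0.9616.
Multiplying, n₃/n₁ = 1.6223 × 0.9616 = 1.5601, and θ_B(1→3) = arctan 1.5601 = 57.34°.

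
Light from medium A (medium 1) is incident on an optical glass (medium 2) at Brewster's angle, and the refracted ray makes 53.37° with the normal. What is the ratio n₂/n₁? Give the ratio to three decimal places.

At Brewster incidence θ_B = 90° − θ_t = 90° − 53.37° = 36.63°.
Then n₂/n₁ = tan θ_B = tan 36.63° = 0.743.

n₂/n₁ ≈ 0.743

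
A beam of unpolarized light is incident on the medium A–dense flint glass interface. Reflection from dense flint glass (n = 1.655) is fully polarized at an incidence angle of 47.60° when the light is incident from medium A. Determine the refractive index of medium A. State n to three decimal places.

n ≈ 1.511

Full polarization of the reflected beam means tan θ_B = n₂/n₁, where n₁ is the incident medium (medium A).
n₁ = n₂ / tan θ_B = 1.655 / tan 47.60° = 1.511.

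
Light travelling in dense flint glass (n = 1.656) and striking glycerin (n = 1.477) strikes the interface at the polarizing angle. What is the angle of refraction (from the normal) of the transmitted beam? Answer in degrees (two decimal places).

θ_t ≈ 48.27°

tan θ_B = n₂/n₁ = 1.477/1.656 = 0.8919, so θ_B = 41.73°.
At Brewster's angle the reflected and refracted rays are perpendicular, so θ_t = 90° − θ_B = 90° − 41.73° = 48.27°.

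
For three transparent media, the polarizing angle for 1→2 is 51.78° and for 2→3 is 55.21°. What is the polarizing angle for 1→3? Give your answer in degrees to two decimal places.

n₂/n₁ = tan 51.78° = 1.2699 and n₃/n₂ = tan 55.21° = 1.4393.
n₃/n₁ = 1.8278. Then tan θ_B(1→3) = n₃/n₁, so θ_B(1→3) = arctan(1.8278) = 61.32°.

θ_B ≈ 61.32°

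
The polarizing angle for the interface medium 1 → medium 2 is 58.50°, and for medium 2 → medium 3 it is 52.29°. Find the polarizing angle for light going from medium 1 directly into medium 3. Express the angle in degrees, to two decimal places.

θ_B ≈ 64.65°

Each Brewster angle gives a ratio: n₂/n₁ = tan 58.50° = 1.6319, n₃/n₂ = tan 52.29° = 1.2934.
So n₃/n₁ = (n₂/n₁)(n₃/n₂) = 1.6319 × 1.2934 = 2.1106.
θ_B(1→3) = arctan(2.1106) = 64.65°.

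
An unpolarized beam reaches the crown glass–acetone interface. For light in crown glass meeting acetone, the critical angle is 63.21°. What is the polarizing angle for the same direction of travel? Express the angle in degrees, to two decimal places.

θ_B ≈ 41.75°

n₂/n₁ = sin θ_c = sin 63.21° = 0.8927.
tan θ_B equals the same ratio, so θ_B = arctan(0.8927) = 41.75°.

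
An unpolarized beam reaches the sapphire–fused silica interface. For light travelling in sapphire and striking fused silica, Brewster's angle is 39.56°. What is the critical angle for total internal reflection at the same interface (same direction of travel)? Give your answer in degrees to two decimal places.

θ_c ≈ 55.70°

n₂/n₁ = tan 39.56° = 0.8261; the critical angle satisfies sin θ_c = n₂/n₁.
θ_c = arcsin(0.8261) = 55.70°.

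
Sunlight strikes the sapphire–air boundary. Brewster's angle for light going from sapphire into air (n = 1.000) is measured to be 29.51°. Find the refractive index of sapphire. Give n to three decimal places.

Brewster's law: tan θ_B = n₂/n₁ (light incident in sapphire, refracted into air).
n₁ = n₂ / tan θ_B = 1.000 / tan 29.51° = 1.767.

n ≈ 1.767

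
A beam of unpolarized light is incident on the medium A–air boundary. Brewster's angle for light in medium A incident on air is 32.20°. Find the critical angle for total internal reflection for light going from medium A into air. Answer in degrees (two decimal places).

n₂/n₁ = tan 32.20° = 0.6297; the critical angle satisfies sin θ_c = n₂/n₁.
θ_c = arcsin(0.6297) = 39.03°.

θ_c ≈ 39.03°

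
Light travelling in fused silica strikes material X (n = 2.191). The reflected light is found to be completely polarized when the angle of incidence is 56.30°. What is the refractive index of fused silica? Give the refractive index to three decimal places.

Full polarization of the reflected beam means tan θ_B = n₂/n₁, where n₁ is the incident medium (fused silica).
n₁ = n₂ / tan θ_B = 2.191 / tan 56.30° = 1.461.

n ≈ 1.461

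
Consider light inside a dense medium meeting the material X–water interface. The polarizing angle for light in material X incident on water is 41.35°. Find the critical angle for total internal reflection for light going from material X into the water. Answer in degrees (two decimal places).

θ_c ≈ 61.65°

From Brewster, n₂/n₁ = tan θ_B = tan 41.35° = 0.8801.
Then sin θ_c = n₂/n₁ = 0.8801, so θ_c = arcsin 0.8801 = 61.65°.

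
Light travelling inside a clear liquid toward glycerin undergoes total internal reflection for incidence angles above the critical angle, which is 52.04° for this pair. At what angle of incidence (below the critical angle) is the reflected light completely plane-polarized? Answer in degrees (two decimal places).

At the critical angle sin θ_c = n₂/n₁, giving n₂/n₁ = sin 52.04° = 0.7884.
Then tan θ_B = n₂/n₁ = 0.7884, so θ_B = arctan 0.7884 = 38.25°.

θ_B ≈ 38.25°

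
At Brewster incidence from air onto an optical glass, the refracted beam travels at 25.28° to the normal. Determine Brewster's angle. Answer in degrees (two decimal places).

Brewster's condition makes the reflected and refracted beams perpendicular: θ_B + θ_t = 90°.
So θ_B = 90° − θ_t = 90° − 25.28° = 64.72°.

θ_B ≈ 64.72°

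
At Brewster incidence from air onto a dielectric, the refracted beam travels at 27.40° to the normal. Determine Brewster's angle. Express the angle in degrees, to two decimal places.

Since the reflected and refracted rays are at right angles at the polarizing angle, θ_B + θ_t = 90°.
θ_B = 90° − 27.40° = 62.60°.

θ_B ≈ 62.60°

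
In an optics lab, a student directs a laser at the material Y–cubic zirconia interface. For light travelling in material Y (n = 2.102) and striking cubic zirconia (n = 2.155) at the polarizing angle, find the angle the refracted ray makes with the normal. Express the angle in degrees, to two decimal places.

θ_t ≈ 44.29°

tan θ_B = n₂/n₁ = 2.155/2.102 = 1.0252, so θ_B = 45.71°.
The refracted ray is perpendicular to the reflected ray, so θ_t = 90° − θ_B = 44.29°.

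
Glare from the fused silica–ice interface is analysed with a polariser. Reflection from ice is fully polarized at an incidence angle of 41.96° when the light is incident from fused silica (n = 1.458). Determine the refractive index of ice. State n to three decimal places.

Full polarization of the reflected beam means tan θ_B = n₂/n₁, where n₁ is the incident medium (fused silica).
n₂ = n₁ tan θ_B = 1.458 × tan 41.96° = 1.311.

n ≈ 1.311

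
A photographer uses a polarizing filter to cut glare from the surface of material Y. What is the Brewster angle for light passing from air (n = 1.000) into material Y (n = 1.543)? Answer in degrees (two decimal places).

Here n₂/n₁ = 1.543/1.000 = 1.5430, and Brewster's law gives tan θ_B = n₂/n₁.
So θ_B = arctan 1.5430 = 57.05°.

θ_B ≈ 57.05°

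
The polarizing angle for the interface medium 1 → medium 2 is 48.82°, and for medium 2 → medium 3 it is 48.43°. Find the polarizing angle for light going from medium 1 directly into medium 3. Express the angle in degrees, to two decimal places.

n₂/n₁ = tan 48.82° = 1.1431 and n₃/n₂ = tan 48.43° = 1.1275.
So n₃/n₁ = (n₂/n₁)(n₃/n₂) = 1.1431 × 1.1275 = 1.2889.
θ_B(1→3) = arctan(1.2889) = 52.19°.

θ_B ≈ 52.19°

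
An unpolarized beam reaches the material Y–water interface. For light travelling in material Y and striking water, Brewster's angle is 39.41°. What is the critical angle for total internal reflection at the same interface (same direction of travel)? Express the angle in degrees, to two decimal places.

tan θ_B = n₂/n₁ = tan 39.41° = 0.8217.
Total internal reflection: sin θ_c = n₂/n₁ = 0.8217.
θ_c = arcsin(0.8217) = 55.26°.

θ_c ≈ 55.26°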